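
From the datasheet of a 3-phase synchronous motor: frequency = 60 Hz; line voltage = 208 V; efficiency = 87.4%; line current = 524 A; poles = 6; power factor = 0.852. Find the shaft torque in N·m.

1120 N·m

P_in = √3·V·I·cosφ = 1.732 × 208 × 524 × 0.852 = 160836 W
P_out = η·P_in = 0.874 × 160836 = 140571 W
n = n_s = 120×60/6 = 1200 rpm (synchronous)
ω = 2π×1200/60 = 125.7 rad/s
τ = P_out/ω = 140571/125.7 = 1120 N·m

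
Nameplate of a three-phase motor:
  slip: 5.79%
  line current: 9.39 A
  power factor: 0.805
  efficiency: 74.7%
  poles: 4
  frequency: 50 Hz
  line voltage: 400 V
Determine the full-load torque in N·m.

P_in = √3·V·I·cosφ = 1.732 × 400 × 9.39 × 0.805 = 5237 W
P_out = η·P_in = 0.747 × 5237 = 3912 W
n_s = 120×50/4 = 1500 rpm; n = 1500×(1−0.0579) = 1413 rpm
ω = 2π×1413/60 = 148 rad/s
τ = P_out/ω = 3912/148 = 26.4 N·m

26.4 N·m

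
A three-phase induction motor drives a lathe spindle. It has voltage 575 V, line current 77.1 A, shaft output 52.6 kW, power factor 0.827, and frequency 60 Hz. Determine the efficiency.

P_out = 52.6 kW = 52600 W
P_in = √3·V_L·I_L·cosφ = 1.732 × 575 × 77.1 × 0.827 = 63500 W
η = P_out / P_in = 52600 / 63500 = 0.828 = 82.8%

82.8 %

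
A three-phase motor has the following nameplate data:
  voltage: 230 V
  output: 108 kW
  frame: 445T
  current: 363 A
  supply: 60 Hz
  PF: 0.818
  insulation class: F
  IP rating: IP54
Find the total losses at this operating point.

10.3 kW

P_in = √3·V·I·cosφ = 1.732×230×363×0.818 = 118287 W
P_out = 108000 W
Losses = P_in − P_out = 118287 − 108000 = 10287 W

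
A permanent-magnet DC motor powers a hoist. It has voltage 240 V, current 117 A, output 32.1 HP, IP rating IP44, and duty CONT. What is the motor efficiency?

85.3 %

P_out = 32.1 × 746 = 23947 W
P_in = V·I = 240 × 117 = 28080 W
η = P_out / P_in = 23947 / 28080 = 0.853 = 85.3%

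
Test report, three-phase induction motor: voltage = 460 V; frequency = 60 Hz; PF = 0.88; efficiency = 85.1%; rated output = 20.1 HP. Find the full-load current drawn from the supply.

P_out = 20.1 × 746 = 14995 W
P_in = P_out / η = 14995 / 0.851 = 17620 W
I_L = P_in / (√3·V_L·cosφ) = 17620 / (1.732 × 460 × 0.88) = 25.1 A

25.1 A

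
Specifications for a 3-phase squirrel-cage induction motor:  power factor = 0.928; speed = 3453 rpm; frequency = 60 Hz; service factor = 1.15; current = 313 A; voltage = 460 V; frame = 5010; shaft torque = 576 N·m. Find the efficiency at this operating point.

90.0 %

ω = 2π × 3453/60 = 361.6 rad/s; P_out = τω = 576 × 361.6 = 208282 W
P_in = √3·V_L·I_L·cosφ = 1.732 × 460 × 313 × 0.928 = 231418 W
η = P_out / P_in = 208282 / 231418 = 0.900 = 90.0%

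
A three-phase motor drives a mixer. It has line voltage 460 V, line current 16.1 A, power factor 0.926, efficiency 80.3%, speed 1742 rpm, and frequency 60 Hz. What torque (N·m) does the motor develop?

52.3 N·m

P_in = √3·V·I·cosφ = 1.732 × 460 × 16.1 × 0.926 = 11878 W
P_out = η·P_in = 0.803 × 11878 = 9538 W
n = 1742 rpm
ω = 2π×1742/60 = 182.4 rad/s
τ = P_out/ω = 9538/182.4 = 52.3 N·m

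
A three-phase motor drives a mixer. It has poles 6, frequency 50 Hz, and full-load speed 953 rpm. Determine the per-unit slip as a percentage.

4.7 %

n_s = 120f/p = 120×50/6 = 1000 rpm
s = (n_s − n)/n_s = (1000 − 953)/1000 = 0.0470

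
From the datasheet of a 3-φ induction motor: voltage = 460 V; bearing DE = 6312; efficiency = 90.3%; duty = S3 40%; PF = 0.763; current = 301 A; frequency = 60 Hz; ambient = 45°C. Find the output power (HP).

P_in = √3·V·I·cosφ = 1.732 × 460 × 301 × 0.763 = 182977 W
P_out = η·P_in = 0.903 × 182977 = 165228 W
= 165228/746 = 221 HP

221 HP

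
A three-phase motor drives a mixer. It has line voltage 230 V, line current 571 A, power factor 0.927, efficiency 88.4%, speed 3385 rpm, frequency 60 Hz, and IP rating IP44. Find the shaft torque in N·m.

526 N·m

P_in = √3·V·I·cosφ = 1.732 × 230 × 571 × 0.927 = 210859 W
P_out = η·P_in = 0.884 × 210859 = 186399 W
n = 3385 rpm
ω = 2π×3385/60 = 354.5 rad/s
τ = P_out/ω = 186399/354.5 = 526 N·m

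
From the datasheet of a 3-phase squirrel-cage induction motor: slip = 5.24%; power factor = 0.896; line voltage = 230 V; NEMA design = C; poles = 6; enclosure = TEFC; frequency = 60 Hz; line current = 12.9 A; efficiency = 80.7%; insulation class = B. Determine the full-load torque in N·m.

P_in = √3·V·I·cosφ = 1.732 × 230 × 12.9 × 0.896 = 4604 W
P_out = η·P_in = 0.807 × 4604 = 3715 W
n_s = 120×60/6 = 1200 rpm; n = 1200×(1−0.0524) = 1137 rpm
ω = 2π×1137/60 = 119.1 rad/s
τ = P_out/ω = 3715/119.1 = 31.2 N·m

31.2 N·m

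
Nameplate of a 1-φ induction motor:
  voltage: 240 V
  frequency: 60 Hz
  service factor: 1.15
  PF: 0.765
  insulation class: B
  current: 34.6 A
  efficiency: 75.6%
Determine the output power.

P_in = V·I·cosφ = 240 × 34.6 × 0.765 = 6353 W
P_out = η·P_in = 0.756 × 6353 = 4803 W

4.8 kW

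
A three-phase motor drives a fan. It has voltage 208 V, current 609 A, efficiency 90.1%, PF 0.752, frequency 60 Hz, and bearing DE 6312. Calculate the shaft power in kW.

P_in = √3·V·I·cosφ = 1.732 × 208 × 609 × 0.752 = 164986 W
P_out = η·P_in = 0.901 × 164986 = 148652 W

149 kW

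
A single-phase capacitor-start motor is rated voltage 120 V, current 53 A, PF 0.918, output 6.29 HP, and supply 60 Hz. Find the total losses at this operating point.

1.15 kW

P_in = V·I·cosφ = 120×53×0.918 = 5838 W
P_out = 6.29×746 = 4692 W
Losses = P_in − P_out = 5838 − 4692 = 1146 W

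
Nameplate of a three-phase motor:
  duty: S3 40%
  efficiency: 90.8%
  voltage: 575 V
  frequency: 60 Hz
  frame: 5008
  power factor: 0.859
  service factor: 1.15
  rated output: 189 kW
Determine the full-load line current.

P_out = 189 kW = 189000 W
P_in = P_out / η = 189000 / 0.908 = 208150 W
I_L = P_in / (√3·V_L·cosφ) = 208150 / (1.732 × 575 × 0.859) = 243 A

243 A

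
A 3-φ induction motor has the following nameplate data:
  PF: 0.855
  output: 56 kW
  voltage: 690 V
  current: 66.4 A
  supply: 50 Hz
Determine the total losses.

11.8 kW

P_in = √3·V·I·cosφ = 1.732×690×66.4×0.855 = 67847 W
P_out = 56000 W
Losses = P_in − P_out = 67847 − 56000 = 11847 W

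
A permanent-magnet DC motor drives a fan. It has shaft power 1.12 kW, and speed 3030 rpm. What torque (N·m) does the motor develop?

3.53 N·m

ω = 2π × 3030/60 = 317.3 rad/s
τ = P/ω = 1120/317.3 = 3.53 N·m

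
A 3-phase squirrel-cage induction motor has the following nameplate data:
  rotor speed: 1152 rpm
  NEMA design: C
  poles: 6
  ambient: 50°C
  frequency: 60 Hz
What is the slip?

n_s = 120f/p = 120×60/6 = 1200 rpm
s = (n_s − n)/n_s = (1200 − 1152)/1200 = 0.0400

4.0 %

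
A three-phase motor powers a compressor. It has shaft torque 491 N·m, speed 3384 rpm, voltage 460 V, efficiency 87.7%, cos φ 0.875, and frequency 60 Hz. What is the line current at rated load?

ω = 2π×3384/60 = 354.4 rad/s; P_out = τω = 491 × 354.4 = 174010 W
P_in = P_out / η = 174010 / 0.877 = 198415 W
I_L = P_in / (√3·V_L·cosφ) = 198415 / (1.732 × 460 × 0.875) = 285 A

285 A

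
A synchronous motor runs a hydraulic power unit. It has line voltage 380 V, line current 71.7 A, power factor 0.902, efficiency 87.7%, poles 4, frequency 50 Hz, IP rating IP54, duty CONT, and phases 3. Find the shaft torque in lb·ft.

P_in = √3·V·I·cosφ = 1.732 × 380 × 71.7 × 0.902 = 42565 W
P_out = η·P_in = 0.877 × 42565 = 37330 W
n = n_s = 120×50/4 = 1500 rpm (synchronous)
ω = 2π×1500/60 = 157.1 rad/s
τ = P_out/ω = 37330/157.1 = 237.6 N·m
In lb·ft: 237.6/1.356 = 175 lb·ft

175 lb·ft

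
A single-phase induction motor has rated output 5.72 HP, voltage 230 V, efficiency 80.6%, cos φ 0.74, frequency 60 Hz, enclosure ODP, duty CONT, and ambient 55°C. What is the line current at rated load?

P_out = 5.72 × 746 = 4267 W
P_in = P_out / η = 4267 / 0.806 = 5294 W
I = P_in / (V·cosφ) = 5294 / (230 × 0.74) = 31.1 A

31.1 A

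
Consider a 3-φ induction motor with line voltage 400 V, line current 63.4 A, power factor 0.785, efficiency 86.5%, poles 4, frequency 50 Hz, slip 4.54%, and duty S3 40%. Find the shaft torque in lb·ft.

147 lb·ft

P_in = √3·V·I·cosφ = 1.732 × 400 × 63.4 × 0.785 = 34480 W
P_out = η·P_in = 0.865 × 34480 = 29825 W
n_s = 120×50/4 = 1500 rpm; n = 1500×(1−0.0454) = 1432 rpm
ω = 2π×1432/60 = 150 rad/s
τ = P_out/ω = 29825/150 = 198.8 N·m
In lb·ft: 198.8/1.356 = 147 lb·ft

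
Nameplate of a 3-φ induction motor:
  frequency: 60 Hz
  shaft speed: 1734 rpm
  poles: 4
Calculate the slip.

3.67 %

n_s = 120f/p = 120×60/4 = 1800 rpm
s = (n_s − n)/n_s = (1800 − 1734)/1800 = 0.0367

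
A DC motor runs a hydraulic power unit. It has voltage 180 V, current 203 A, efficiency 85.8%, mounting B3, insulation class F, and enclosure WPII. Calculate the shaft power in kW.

P_in = V·I = 180 × 203 = 36540 W
P_out = η·P_in = 0.858 × 36540 = 31351 W

31.4 kW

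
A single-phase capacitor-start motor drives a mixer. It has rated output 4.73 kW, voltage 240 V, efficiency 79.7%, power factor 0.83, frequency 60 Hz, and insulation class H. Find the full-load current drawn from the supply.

29.8 A

P_out = 4.73 kW = 4730 W
P_in = P_out / η = 4730 / 0.797 = 5935 W
I = P_in / (V·cosφ) = 5935 / (240 × 0.83) = 29.8 A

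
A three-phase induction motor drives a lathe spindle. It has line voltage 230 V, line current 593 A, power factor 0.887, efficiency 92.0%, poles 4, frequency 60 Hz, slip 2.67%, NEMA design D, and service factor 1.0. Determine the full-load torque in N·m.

1050 N·m

P_in = √3·V·I·cosφ = 1.732 × 230 × 593 × 0.887 = 209534 W
P_out = η·P_in = 0.92 × 209534 = 192771 W
n_s = 120×60/4 = 1800 rpm; n = 1800×(1−0.0267) = 1752 rpm
ω = 2π×1752/60 = 183.5 rad/s
τ = P_out/ω = 192771/183.5 = 1050 N·m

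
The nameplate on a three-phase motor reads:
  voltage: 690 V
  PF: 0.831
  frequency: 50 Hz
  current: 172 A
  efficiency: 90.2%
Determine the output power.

P_in = √3·V·I·cosφ = 1.732 × 690 × 172 × 0.831 = 170815 W
P_out = η·P_in = 0.902 × 170815 = 154075 W

154 kW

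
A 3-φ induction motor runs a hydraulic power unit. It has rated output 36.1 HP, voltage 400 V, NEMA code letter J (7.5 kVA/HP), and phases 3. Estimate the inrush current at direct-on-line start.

391 A

S_LR = 7.5 × 36.1 = 270.75 kVA
I_LR = S_LR/(√3·V_L) = 270750/(1.732×400) = 391 A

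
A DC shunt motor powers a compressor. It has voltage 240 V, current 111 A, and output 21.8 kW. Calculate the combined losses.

4840 W

P_in = V·I = 240×111 = 26640 W
P_out = 21800 W
Losses = P_in − P_out = 26640 − 21800 = 4840 W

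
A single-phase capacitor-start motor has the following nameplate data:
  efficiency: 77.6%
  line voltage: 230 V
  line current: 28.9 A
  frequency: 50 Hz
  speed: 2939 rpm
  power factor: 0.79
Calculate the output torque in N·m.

P_in = V·I·cosφ = 230 × 28.9 × 0.79 = 5251 W
P_out = η·P_in = 0.776 × 5251 = 4075 W
n = 2939 rpm
ω = 2π×2939/60 = 307.8 rad/s
τ = P_out/ω = 4075/307.8 = 13.2 N·m

13.2 N·m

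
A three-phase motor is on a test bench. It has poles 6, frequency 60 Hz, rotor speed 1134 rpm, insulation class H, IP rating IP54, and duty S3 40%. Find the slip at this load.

n_s = 120f/p = 120×60/6 = 1200 rpm
s = (n_s − n)/n_s = (1200 − 1134)/1200 = 0.0550

5.50 %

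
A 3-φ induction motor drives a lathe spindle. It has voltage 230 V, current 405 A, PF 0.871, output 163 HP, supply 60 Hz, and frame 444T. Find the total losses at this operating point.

P_in = √3·V·I·cosφ = 1.732×230×405×0.871 = 140523 W
P_out = 163×746 = 121598 W
Losses = P_in − P_out = 140523 − 121598 = 18925 W

18.9 kW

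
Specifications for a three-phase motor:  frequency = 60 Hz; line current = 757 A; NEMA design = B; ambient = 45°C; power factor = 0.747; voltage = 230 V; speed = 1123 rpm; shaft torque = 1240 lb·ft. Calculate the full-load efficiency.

τ = 1240 lb·ft × 1.356 = 1681 N·m
ω = 2π × 1123/60 = 117.6 rad/s; P_out = τω = 1681 × 117.6 = 197686 W
P_in = √3·V_L·I_L·cosφ = 1.732 × 230 × 757 × 0.747 = 225264 W
η = P_out / P_in = 197686 / 225264 = 0.878 = 87.8%

87.8 %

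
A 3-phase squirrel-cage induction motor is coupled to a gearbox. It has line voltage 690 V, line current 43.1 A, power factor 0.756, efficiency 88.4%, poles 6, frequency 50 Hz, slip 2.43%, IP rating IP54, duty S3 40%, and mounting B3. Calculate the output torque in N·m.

337 N·m

P_in = √3·V·I·cosφ = 1.732 × 690 × 43.1 × 0.756 = 38940 W
P_out = η·P_in = 0.884 × 38940 = 34423 W
n_s = 120×50/6 = 1000 rpm; n = 1000×(1−0.0243) = 976 rpm
ω = 2π×976/60 = 102.2 rad/s
τ = P_out/ω = 34423/102.2 = 337 N·m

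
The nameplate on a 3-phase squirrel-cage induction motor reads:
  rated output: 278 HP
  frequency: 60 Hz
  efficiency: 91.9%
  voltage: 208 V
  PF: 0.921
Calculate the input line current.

680 A

P_out = 278 × 746 = 207388 W
P_in = P_out / η = 207388 / 0.919 = 225667 W
I_L = P_in / (√3·V_L·cosφ) = 225667 / (1.732 × 208 × 0.921) = 680 A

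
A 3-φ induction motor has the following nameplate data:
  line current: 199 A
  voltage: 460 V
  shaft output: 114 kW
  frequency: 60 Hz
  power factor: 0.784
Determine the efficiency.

P_out = 114 kW = 114000 W
P_in = √3·V_L·I_L·cosφ = 1.732 × 460 × 199 × 0.784 = 124301 W
η = P_out / P_in = 114000 / 124301 = 0.917 = 91.7%

91.7 %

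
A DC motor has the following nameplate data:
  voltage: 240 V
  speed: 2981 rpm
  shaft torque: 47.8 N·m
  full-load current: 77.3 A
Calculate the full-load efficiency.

80.4 %

ω = 2π × 2981/60 = 312.2 rad/s; P_out = τω = 47.8 × 312.2 = 14923 W
P_in = V·I = 240 × 77.3 = 18552 W
η = P_out / P_in = 14923 / 18552 = 0.804 = 80.4%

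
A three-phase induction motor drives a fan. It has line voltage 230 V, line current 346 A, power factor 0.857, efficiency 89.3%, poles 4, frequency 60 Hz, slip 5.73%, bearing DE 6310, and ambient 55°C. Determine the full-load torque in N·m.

594 N·m

P_in = √3·V·I·cosφ = 1.732 × 230 × 346 × 0.857 = 118123 W
P_out = η·P_in = 0.893 × 118123 = 105484 W
n_s = 120×60/4 = 1800 rpm; n = 1800×(1−0.0573) = 1697 rpm
ω = 2π×1697/60 = 177.7 rad/s
τ = P_out/ω = 105484/177.7 = 594 N·m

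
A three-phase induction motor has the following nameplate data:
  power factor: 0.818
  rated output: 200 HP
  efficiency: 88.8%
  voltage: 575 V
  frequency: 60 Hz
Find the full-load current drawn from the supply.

P_out = 200 × 746 = 149200 W
P_in = P_out / η = 149200 / 0.888 = 168018 W
I_L = P_in / (√3·V_L·cosφ) = 168018 / (1.732 × 575 × 0.818) = 206 A

206 A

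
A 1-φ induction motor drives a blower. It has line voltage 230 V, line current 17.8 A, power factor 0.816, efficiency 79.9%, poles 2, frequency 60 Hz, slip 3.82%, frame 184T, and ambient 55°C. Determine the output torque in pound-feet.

P_in = V·I·cosφ = 230 × 17.8 × 0.816 = 3341 W
P_out = η·P_in = 0.799 × 3341 = 2669 W
n_s = 120×60/2 = 3600 rpm; n = 3600×(1−0.0382) = 3462 rpm
ω = 2π×3462/60 = 362.5 rad/s
τ = P_out/ω = 2669/362.5 = 7.363 N·m
In lb·ft: 7.363/1.356 = 5.43 lb·ft

5.43 lb·ft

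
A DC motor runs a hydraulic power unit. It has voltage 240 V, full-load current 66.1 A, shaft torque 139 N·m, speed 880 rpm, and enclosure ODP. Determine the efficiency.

80.7 %

ω = 2π × 880/60 = 92.15 rad/s; P_out = τω = 139 × 92.15 = 12809 W
P_in = V·I = 240 × 66.1 = 15864 W
η = P_out / P_in = 12809 / 15864 = 0.807 = 80.7%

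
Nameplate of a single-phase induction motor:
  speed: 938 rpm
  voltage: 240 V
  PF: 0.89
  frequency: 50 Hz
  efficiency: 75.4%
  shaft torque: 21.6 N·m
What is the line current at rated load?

13.2 A

ω = 2π×938/60 = 98.23 rad/s; P_out = τω = 21.6 × 98.23 = 2122 W
P_in = P_out / η = 2122 / 0.754 = 2814 W
I = P_in / (V·cosφ) = 2814 / (240 × 0.89) = 13.2 A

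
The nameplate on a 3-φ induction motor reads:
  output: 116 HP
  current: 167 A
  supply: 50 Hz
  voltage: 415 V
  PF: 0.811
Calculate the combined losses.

P_in = √3·V·I·cosφ = 1.732×415×167×0.811 = 97349 W
P_out = 116×746 = 86536 W
Losses = P_in − P_out = 97349 − 86536 = 10813 W

10.8 kW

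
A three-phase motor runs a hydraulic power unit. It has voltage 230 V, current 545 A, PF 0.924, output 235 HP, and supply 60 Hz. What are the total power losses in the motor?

25.3 kW

P_in = √3·V·I·cosφ = 1.732×230×545×0.924 = 200606 W
P_out = 235×746 = 175310 W
Losses = P_in − P_out = 200606 − 175310 = 25296 W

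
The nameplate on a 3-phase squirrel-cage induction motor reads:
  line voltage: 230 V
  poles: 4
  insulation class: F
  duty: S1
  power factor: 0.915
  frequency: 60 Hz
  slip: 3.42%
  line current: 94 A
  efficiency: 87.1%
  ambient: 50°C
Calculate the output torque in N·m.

P_in = √3·V·I·cosφ = 1.732 × 230 × 94 × 0.915 = 34263 W
P_out = η·P_in = 0.871 × 34263 = 29843 W
n_s = 120×60/4 = 1800 rpm; n = 1800×(1−0.0342) = 1738 rpm
ω = 2π×1738/60 = 182 rad/s
τ = P_out/ω = 29843/182 = 164 N·m

164 N·m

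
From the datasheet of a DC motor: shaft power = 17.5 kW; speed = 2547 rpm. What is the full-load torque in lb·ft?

48.4 lb·ft

ω = 2π × 2547/60 = 266.7 rad/s
τ = P/ω = 17500/266.7 = 65.62 N·m
In lb·ft: 65.62/1.356 = 48.4 lb·ft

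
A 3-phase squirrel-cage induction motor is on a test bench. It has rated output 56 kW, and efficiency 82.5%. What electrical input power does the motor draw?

P_out = 56000 W
P_in = P_out/η = 56000/0.825 = 67879 W = 67.9 kW

67.9 kW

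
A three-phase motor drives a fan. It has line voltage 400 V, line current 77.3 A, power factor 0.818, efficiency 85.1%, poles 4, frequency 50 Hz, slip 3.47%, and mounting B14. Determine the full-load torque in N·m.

P_in = √3·V·I·cosφ = 1.732 × 400 × 77.3 × 0.818 = 43807 W
P_out = η·P_in = 0.851 × 43807 = 37280 W
n_s = 120×50/4 = 1500 rpm; n = 1500×(1−0.0347) = 1448 rpm
ω = 2π×1448/60 = 151.6 rad/s
τ = P_out/ω = 37280/151.6 = 246 N·m

246 N·m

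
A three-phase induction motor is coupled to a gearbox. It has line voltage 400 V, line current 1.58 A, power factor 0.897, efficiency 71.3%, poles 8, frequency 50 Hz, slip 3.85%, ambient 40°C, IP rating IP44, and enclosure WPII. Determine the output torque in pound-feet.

P_in = √3·V·I·cosφ = 1.732 × 400 × 1.58 × 0.897 = 982 W
P_out = η·P_in = 0.713 × 982 = 700 W
n_s = 120×50/8 = 750 rpm; n = 750×(1−0.0385) = 721 rpm
ω = 2π×721/60 = 75.5 rad/s
τ = P_out/ω = 700/75.5 = 9.272 N·m
In lb·ft: 9.272/1.356 = 6.84 lb·ft

6.84 lb·ft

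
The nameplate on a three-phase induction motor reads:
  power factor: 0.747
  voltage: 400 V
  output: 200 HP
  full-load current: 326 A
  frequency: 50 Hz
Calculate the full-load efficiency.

P_out = 200 × 746 = 149200 W
P_in = √3·V_L·I_L·cosφ = 1.732 × 400 × 326 × 0.747 = 168712 W
η = P_out / P_in = 149200 / 168712 = 0.884 = 88.4%

88.4 %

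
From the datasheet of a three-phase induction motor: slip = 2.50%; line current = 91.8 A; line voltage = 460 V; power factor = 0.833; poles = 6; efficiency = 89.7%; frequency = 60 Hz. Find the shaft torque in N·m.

P_in = √3·V·I·cosφ = 1.732 × 460 × 91.8 × 0.833 = 60925 W
P_out = η·P_in = 0.897 × 60925 = 54650 W
n_s = 120×60/6 = 1200 rpm; n = 1200×(1−0.025) = 1170 rpm
ω = 2π×1170/60 = 122.5 rad/s
τ = P_out/ω = 54650/122.5 = 446 N·m

446 N·m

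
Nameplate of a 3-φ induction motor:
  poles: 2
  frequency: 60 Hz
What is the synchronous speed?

3600 rpm

n_s = 120f/p = 120×60/2 = 3600 rpm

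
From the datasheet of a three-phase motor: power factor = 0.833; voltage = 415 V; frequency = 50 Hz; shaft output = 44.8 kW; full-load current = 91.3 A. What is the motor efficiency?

P_out = 44.8 kW = 44800 W
P_in = √3·V_L·I_L·cosφ = 1.732 × 415 × 91.3 × 0.833 = 54665 W
η = P_out / P_in = 44800 / 54665 = 0.820 = 82.0%

82.0 %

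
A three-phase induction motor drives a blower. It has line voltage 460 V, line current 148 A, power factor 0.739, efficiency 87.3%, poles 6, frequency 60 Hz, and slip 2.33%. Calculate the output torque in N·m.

620 N·m

P_in = √3·V·I·cosφ = 1.732 × 460 × 148 × 0.739 = 87139 W
P_out = η·P_in = 0.873 × 87139 = 76072 W
n_s = 120×60/6 = 1200 rpm; n = 1200×(1−0.0233) = 1172 rpm
ω = 2π×1172/60 = 122.7 rad/s
τ = P_out/ω = 76072/122.7 = 620 N·m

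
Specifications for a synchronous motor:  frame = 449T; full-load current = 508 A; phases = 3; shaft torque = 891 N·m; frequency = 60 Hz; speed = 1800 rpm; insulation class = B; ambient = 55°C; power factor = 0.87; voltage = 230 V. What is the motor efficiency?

ω = 2π × 1800/60 = 188.5 rad/s; P_out = τω = 891 × 188.5 = 167954 W
P_in = √3·V_L·I_L·cosφ = 1.732 × 230 × 508 × 0.87 = 176059 W
η = P_out / P_in = 167954 / 176059 = 0.954 = 95.4%

95.4 %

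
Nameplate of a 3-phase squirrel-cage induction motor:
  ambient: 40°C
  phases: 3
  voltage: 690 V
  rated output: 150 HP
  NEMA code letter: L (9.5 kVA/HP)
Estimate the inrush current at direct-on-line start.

1190 A

S_LR = 9.5 × 150 = 1425 kVA
I_LR = S_LR/(√3·V_L) = 1425000/(1.732×690) = 1190 A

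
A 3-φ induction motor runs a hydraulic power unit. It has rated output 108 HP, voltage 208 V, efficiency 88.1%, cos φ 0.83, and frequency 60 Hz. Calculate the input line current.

P_out = 108 × 746 = 80568 W
P_in = P_out / η = 80568 / 0.881 = 91451 W
I_L = P_in / (√3·V_L·cosφ) = 91451 / (1.732 × 208 × 0.83) = 306 A

306 A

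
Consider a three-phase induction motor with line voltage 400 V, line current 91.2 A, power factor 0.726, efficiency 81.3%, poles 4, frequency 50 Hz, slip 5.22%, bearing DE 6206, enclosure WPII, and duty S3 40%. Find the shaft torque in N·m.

P_in = √3·V·I·cosφ = 1.732 × 400 × 91.2 × 0.726 = 45871 W
P_out = η·P_in = 0.813 × 45871 = 37293 W
n_s = 120×50/4 = 1500 rpm; n = 1500×(1−0.0522) = 1422 rpm
ω = 2π×1422/60 = 148.9 rad/s
τ = P_out/ω = 37293/148.9 = 250 N·m

250 N·m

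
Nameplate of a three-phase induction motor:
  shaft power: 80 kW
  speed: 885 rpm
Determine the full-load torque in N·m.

863 N·m

ω = 2π × 885/60 = 92.68 rad/s
τ = P/ω = 80000/92.68 = 863 N·m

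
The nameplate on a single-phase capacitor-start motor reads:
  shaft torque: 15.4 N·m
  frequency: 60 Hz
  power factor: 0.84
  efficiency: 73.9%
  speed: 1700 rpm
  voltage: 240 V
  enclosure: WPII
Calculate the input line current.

ω = 2π×1700/60 = 178 rad/s; P_out = τω = 15.4 × 178 = 2741 W
P_in = P_out / η = 2741 / 0.739 = 3709 W
I = P_in / (V·cosφ) = 3709 / (240 × 0.84) = 18.4 A

18.4 A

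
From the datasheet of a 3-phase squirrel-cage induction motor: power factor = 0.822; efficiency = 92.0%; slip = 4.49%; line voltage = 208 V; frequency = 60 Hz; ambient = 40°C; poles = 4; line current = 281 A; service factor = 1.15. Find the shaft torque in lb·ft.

314 lb·ft

P_in = √3·V·I·cosφ = 1.732 × 208 × 281 × 0.822 = 83213 W
P_out = η·P_in = 0.92 × 83213 = 76556 W
n_s = 120×60/4 = 1800 rpm; n = 1800×(1−0.0449) = 1719 rpm
ω = 2π×1719/60 = 180 rad/s
τ = P_out/ω = 76556/180 = 425.3 N·m
In lb·ft: 425.3/1.356 = 314 lb·ft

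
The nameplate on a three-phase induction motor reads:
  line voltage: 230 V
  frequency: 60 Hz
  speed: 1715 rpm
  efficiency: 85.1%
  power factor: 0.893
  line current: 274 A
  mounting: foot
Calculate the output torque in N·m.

P_in = √3·V·I·cosφ = 1.732 × 230 × 274 × 0.893 = 97472 W
P_out = η·P_in = 0.851 × 97472 = 82949 W
n = 1715 rpm
ω = 2π×1715/60 = 179.6 rad/s
τ = P_out/ω = 82949/179.6 = 462 N·m

462 N·m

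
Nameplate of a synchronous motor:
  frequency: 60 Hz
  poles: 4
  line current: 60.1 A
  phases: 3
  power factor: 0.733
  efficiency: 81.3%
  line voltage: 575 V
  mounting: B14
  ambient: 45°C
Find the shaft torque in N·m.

189 N·m

P_in = √3·V·I·cosφ = 1.732 × 575 × 60.1 × 0.733 = 43873 W
P_out = η·P_in = 0.813 × 43873 = 35669 W
n = n_s = 120×60/4 = 1800 rpm (synchronous)
ω = 2π×1800/60 = 188.5 rad/s
τ = P_out/ω = 35669/188.5 = 189 N·m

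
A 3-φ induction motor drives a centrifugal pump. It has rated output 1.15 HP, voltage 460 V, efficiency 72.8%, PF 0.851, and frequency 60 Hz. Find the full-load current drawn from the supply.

1.74 A

P_out = 1.15 × 746 = 858 W
P_in = P_out / η = 858 / 0.728 = 1179 W
I_L = P_in / (√3·V_L·cosφ) = 1179 / (1.732 × 460 × 0.851) = 1.74 A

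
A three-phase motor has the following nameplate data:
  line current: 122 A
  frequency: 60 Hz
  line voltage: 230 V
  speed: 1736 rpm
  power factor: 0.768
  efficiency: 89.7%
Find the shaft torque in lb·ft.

P_in = √3·V·I·cosφ = 1.732 × 230 × 122 × 0.768 = 37325 W
P_out = η·P_in = 0.897 × 37325 = 33481 W
n = 1736 rpm
ω = 2π×1736/60 = 181.8 rad/s
τ = P_out/ω = 33481/181.8 = 184.2 N·m
In lb·ft: 184.2/1.356 = 136 lb·ft

136 lb·ft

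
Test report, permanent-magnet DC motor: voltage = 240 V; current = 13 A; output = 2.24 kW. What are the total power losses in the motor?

880 W

P_in = V·I = 240×13 = 3120 W
P_out = 2240 W
Losses = P_in − P_out = 3120 − 2240 = 880 W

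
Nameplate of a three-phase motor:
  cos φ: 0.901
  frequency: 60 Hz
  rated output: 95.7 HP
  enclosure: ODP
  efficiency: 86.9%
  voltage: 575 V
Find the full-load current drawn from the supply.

91.6 A

P_out = 95.7 × 746 = 71392 W
P_in = P_out / η = 71392 / 0.869 = 82154 W
I_L = P_in / (√3·V_L·cosφ) = 82154 / (1.732 × 575 × 0.901) = 91.6 A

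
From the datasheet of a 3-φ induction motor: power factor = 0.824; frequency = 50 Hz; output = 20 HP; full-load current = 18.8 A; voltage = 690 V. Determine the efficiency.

80.6 %

P_out = 20 × 746 = 14920 W
P_in = √3·V_L·I_L·cosφ = 1.732 × 690 × 18.8 × 0.824 = 18513 W
η = P_out / P_in = 14920 / 18513 = 0.806 = 80.6%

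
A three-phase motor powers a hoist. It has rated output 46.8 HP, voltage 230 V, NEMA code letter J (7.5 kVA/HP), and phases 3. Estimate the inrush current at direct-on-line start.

S_LR = 7.5 × 46.8 = 351 kVA
I_LR = S_LR/(√3·V_L) = 351000/(1.732×230) = 881 A

881 A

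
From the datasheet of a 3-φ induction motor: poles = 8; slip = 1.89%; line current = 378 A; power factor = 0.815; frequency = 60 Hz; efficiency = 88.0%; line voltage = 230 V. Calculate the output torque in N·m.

P_in = √3·V·I·cosφ = 1.732 × 230 × 378 × 0.815 = 122723 W
P_out = η·P_in = 0.88 × 122723 = 107996 W
n_s = 120×60/8 = 900 rpm; n = 900×(1−0.0189) = 883 rpm
ω = 2π×883/60 = 92.47 rad/s
τ = P_out/ω = 107996/92.47 = 1170 N·m

1170 N·m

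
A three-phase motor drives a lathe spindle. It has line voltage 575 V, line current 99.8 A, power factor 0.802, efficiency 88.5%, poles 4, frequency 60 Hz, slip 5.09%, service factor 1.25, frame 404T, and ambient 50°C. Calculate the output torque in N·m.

P_in = √3·V·I·cosφ = 1.732 × 575 × 99.8 × 0.802 = 79711 W
P_out = η·P_in = 0.885 × 79711 = 70544 W
n_s = 120×60/4 = 1800 rpm; n = 1800×(1−0.0509) = 1708 rpm
ω = 2π×1708/60 = 178.9 rad/s
τ = P_out/ω = 70544/178.9 = 394 N·m

394 N·m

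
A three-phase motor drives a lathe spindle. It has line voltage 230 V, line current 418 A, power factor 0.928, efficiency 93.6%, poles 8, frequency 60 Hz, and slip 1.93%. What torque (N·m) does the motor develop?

1560 N·m

P_in = √3·V·I·cosφ = 1.732 × 230 × 418 × 0.928 = 154525 W
P_out = η·P_in = 0.936 × 154525 = 144635 W
n_s = 120×60/8 = 900 rpm; n = 900×(1−0.0193) = 883 rpm
ω = 2π×883/60 = 92.47 rad/s
τ = P_out/ω = 144635/92.47 = 1560 N·m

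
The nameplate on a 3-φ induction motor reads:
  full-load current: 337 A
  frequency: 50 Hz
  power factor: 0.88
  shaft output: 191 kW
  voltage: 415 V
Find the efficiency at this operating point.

P_out = 191 kW = 191000 W
P_in = √3·V_L·I_L·cosφ = 1.732 × 415 × 337 × 0.88 = 213161 W
η = P_out / P_in = 191000 / 213161 = 0.896 = 89.6%

89.6 %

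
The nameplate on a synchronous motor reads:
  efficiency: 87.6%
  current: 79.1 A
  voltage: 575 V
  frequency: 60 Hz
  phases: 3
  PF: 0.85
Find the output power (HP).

P_in = √3·V·I·cosφ = 1.732 × 575 × 79.1 × 0.85 = 66959 W
P_out = η·P_in = 0.876 × 66959 = 58656 W
= 58656/746 = 78.6 HP

78.6 HP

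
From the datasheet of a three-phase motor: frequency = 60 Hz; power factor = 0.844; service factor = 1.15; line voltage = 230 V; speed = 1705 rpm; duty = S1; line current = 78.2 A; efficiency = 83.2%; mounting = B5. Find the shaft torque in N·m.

123 N·m

P_in = √3·V·I·cosφ = 1.732 × 230 × 78.2 × 0.844 = 26292 W
P_out = η·P_in = 0.832 × 26292 = 21875 W
n = 1705 rpm
ω = 2π×1705/60 = 178.5 rad/s
τ = P_out/ω = 21875/178.5 = 123 N·m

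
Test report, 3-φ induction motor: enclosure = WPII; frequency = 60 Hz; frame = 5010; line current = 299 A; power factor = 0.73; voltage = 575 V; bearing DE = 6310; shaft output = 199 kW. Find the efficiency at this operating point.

P_out = 199 kW = 199000 W
P_in = √3·V_L·I_L·cosφ = 1.732 × 575 × 299 × 0.73 = 217375 W
η = P_out / P_in = 199000 / 217375 = 0.915 = 91.5%

91.5 %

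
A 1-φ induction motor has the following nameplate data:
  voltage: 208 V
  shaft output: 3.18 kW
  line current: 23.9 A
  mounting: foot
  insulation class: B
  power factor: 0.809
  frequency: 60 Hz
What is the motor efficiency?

P_out = 3.18 kW = 3180 W
P_in = V·I·cosφ = 208 × 23.9 × 0.809 = 4022 W
η = P_out / P_in = 3180 / 4022 = 0.791 = 79.1%

79.1 %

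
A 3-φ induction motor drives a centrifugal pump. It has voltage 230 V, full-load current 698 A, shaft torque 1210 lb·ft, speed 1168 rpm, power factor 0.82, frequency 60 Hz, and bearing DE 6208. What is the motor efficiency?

88.0 %

τ = 1210 lb·ft × 1.356 = 1641 N·m
ω = 2π × 1168/60 = 122.3 rad/s; P_out = τω = 1641 × 122.3 = 200694 W
P_in = √3·V_L·I_L·cosφ = 1.732 × 230 × 698 × 0.82 = 228005 W
η = P_out / P_in = 200694 / 228005 = 0.880 = 88.0%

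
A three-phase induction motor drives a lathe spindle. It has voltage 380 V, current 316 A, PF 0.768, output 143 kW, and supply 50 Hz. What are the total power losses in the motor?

16700 W

P_in = √3·V·I·cosφ = 1.732×380×316×0.768 = 159728 W
P_out = 143000 W
Losses = P_in − P_out = 159728 − 143000 = 16728 W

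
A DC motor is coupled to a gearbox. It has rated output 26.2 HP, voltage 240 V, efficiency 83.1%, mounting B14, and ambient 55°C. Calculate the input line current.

P_out = 26.2 × 746 = 19545 W
P_in = P_out / η = 19545 / 0.831 = 23520 W
I = P_in / V = 23520 / 240 = 98 A

98 A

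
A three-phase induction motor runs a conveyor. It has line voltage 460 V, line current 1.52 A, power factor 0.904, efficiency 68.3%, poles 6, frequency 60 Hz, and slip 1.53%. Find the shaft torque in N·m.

6.04 N·m

P_in = √3·V·I·cosφ = 1.732 × 460 × 1.52 × 0.904 = 1095 W
P_out = η·P_in = 0.683 × 1095 = 748 W
n_s = 120×60/6 = 1200 rpm; n = 1200×(1−0.0153) = 1182 rpm
ω = 2π×1182/60 = 123.8 rad/s
τ = P_out/ω = 748/123.8 = 6.04 N·m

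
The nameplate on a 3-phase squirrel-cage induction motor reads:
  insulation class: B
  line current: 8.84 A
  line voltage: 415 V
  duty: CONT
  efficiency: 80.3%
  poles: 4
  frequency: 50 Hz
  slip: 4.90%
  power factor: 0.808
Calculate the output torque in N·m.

27.6 N·m

P_in = √3·V·I·cosφ = 1.732 × 415 × 8.84 × 0.808 = 5134 W
P_out = η·P_in = 0.803 × 5134 = 4123 W
n_s = 120×50/4 = 1500 rpm; n = 1500×(1−0.049) = 1427 rpm
ω = 2π×1427/60 = 149.4 rad/s
τ = P_out/ω = 4123/149.4 = 27.6 N·m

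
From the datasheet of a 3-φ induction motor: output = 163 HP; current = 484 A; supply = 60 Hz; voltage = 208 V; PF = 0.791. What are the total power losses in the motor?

16300 W

P_in = √3·V·I·cosφ = 1.732×208×484×0.791 = 137922 W
P_out = 163×746 = 121598 W
Losses = P_in − P_out = 137922 − 121598 = 16324 W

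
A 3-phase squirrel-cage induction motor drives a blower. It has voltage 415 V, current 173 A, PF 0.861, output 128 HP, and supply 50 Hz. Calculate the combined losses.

11600 W

P_in = √3·V·I·cosφ = 1.732×415×173×0.861 = 107064 W
P_out = 128×746 = 95488 W
Losses = P_in − P_out = 107064 − 95488 = 11576 W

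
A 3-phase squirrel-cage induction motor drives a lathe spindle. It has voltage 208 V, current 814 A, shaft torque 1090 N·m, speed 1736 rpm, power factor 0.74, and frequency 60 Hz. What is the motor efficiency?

ω = 2π × 1736/60 = 181.8 rad/s; P_out = τω = 1090 × 181.8 = 198162 W
P_in = √3·V_L·I_L·cosφ = 1.732 × 208 × 814 × 0.74 = 217004 W
η = P_out / P_in = 198162 / 217004 = 0.913 = 91.3%

91.3 %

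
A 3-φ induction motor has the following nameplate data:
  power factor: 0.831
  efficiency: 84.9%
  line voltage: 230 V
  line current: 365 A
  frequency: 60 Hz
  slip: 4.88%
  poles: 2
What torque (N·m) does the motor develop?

286 N·m

P_in = √3·V·I·cosφ = 1.732 × 230 × 365 × 0.831 = 120829 W
P_out = η·P_in = 0.849 × 120829 = 102584 W
n_s = 120×60/2 = 3600 rpm; n = 3600×(1−0.0488) = 3424 rpm
ω = 2π×3424/60 = 358.6 rad/s
τ = P_out/ω = 102584/358.6 = 286 N·m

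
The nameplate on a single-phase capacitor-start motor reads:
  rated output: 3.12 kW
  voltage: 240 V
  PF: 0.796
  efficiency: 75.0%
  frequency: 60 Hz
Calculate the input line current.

P_out = 3.12 kW = 3120 W
P_in = P_out / η = 3120 / 0.750 = 4160 W
I = P_in / (V·cosφ) = 4160 / (240 × 0.796) = 21.8 A

21.8 A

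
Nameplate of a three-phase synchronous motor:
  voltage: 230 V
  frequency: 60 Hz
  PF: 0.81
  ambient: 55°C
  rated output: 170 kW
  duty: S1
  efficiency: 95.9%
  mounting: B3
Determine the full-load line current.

549 A

P_out = 170 kW = 170000 W
P_in = P_out / η = 170000 / 0.959 = 177268 W
I_L = P_in / (√3·V_L·cosφ) = 177268 / (1.732 × 230 × 0.81) = 549 A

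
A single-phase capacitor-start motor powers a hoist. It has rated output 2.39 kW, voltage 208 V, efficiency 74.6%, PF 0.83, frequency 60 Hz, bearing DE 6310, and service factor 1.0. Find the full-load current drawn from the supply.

18.6 A

P_out = 2.39 kW = 2390 W
P_in = P_out / η = 2390 / 0.746 = 3204 W
I = P_in / (V·cosφ) = 3204 / (208 × 0.83) = 18.6 A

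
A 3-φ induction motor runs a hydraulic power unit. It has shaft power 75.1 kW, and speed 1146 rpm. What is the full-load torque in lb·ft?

ω = 2π × 1146/60 = 120 rad/s
τ = P/ω = 75100/120 = 625.8 N·m
In lb·ft: 625.8/1.356 = 462 lb·ft

462 lb·ft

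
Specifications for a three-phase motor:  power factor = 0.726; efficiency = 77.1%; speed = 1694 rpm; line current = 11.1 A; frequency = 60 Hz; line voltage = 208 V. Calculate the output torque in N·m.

12.6 N·m

P_in = √3·V·I·cosφ = 1.732 × 208 × 11.1 × 0.726 = 2903 W
P_out = η·P_in = 0.771 × 2903 = 2238 W
n = 1694 rpm
ω = 2π×1694/60 = 177.4 rad/s
τ = P_out/ω = 2238/177.4 = 12.6 N·m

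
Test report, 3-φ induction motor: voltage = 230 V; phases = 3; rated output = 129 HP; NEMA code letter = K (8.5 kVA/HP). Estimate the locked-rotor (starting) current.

S_LR = 8.5 × 129 = 1096.5 kVA
I_LR = S_LR/(√3·V_L) = 1096500/(1.732×230) = 2750 A

2750 A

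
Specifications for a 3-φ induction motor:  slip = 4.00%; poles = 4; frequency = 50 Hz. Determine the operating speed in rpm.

n_s = 120f/p = 120×50/4 = 1500 rpm
n = n_s(1 − s) = 1500 × (1 − 0.04) = 1440 rpm

1440 rpm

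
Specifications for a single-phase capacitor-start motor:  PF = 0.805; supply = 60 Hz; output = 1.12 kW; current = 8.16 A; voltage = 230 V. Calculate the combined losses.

391 W

P_in = V·I·cosφ = 230×8.16×0.805 = 1511 W
P_out = 1120 W
Losses = P_in − P_out = 1511 − 1120 = 391 W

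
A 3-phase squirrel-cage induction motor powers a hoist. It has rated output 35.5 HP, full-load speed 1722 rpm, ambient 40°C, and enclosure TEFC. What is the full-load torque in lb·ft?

P_out = 35.5 × 746 = 26483 W
ω = 2π × 1722/60 = 180.3 rad/s
τ = P_out/ω = 26483/180.3 = 146.9 N·m
In lb·ft: 146.9/1.356 = 108 lb·ft

108 lb·ft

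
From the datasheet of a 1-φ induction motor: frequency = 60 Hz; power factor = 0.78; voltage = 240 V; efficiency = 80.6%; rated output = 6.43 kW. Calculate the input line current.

42.6 A

P_out = 6.43 kW = 6430 W
P_in = P_out / η = 6430 / 0.806 = 7978 W
I = P_in / (V·cosφ) = 7978 / (240 × 0.78) = 42.6 A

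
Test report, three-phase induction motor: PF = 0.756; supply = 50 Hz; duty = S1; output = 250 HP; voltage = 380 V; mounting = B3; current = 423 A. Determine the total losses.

P_in = √3·V·I·cosφ = 1.732×380×423×0.756 = 210472 W
P_out = 250×746 = 186500 W
Losses = P_in − P_out = 210472 − 186500 = 23972 W

24 kW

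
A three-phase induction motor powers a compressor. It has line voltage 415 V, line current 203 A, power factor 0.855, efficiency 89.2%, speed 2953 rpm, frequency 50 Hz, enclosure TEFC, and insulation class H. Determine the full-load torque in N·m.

360 N·m

P_in = √3·V·I·cosφ = 1.732 × 415 × 203 × 0.855 = 124755 W
P_out = η·P_in = 0.892 × 124755 = 111281 W
n = 2953 rpm
ω = 2π×2953/60 = 309.2 rad/s
τ = P_out/ω = 111281/309.2 = 360 N·m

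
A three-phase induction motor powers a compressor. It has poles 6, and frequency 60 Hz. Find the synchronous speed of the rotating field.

1200 rpm

n_s = 120f/p = 120×60/6 = 1200 rpm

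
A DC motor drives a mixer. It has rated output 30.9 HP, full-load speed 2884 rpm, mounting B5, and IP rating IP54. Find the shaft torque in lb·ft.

56.3 lb·ft

P_out = 30.9 × 746 = 23051 W
ω = 2π × 2884/60 = 302 rad/s
τ = P_out/ω = 23051/302 = 76.33 N·m
In lb·ft: 76.33/1.356 = 56.3 lb·ft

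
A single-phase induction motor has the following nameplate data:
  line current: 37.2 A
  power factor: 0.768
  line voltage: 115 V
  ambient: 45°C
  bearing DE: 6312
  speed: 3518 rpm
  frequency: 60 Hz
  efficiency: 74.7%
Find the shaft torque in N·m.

6.66 N·m

P_in = V·I·cosφ = 115 × 37.2 × 0.768 = 3286 W
P_out = η·P_in = 0.747 × 3286 = 2455 W
n = 3518 rpm
ω = 2π×3518/60 = 368.4 rad/s
τ = P_out/ω = 2455/368.4 = 6.66 N·m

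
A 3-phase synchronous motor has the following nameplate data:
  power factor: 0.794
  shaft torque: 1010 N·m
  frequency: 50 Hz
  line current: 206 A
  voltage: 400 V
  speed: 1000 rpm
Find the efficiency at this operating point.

93.3 %

ω = 2π × 1000/60 = 104.7 rad/s; P_out = τω = 1010 × 104.7 = 105747 W
P_in = √3·V_L·I_L·cosφ = 1.732 × 400 × 206 × 0.794 = 113317 W
η = P_out / P_in = 105747 / 113317 = 0.933 = 93.3%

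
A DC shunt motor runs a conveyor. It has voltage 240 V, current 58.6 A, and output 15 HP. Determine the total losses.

P_in = V·I = 240×58.6 = 14064 W
P_out = 15×746 = 11190 W
Losses = P_in − P_out = 14064 − 11190 = 2874 W

2870 W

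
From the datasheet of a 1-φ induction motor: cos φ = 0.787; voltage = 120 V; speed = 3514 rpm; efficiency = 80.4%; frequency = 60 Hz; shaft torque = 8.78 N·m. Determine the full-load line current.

ω = 2π×3514/60 = 368 rad/s; P_out = τω = 8.78 × 368 = 3231 W
P_in = P_out / η = 3231 / 0.804 = 4019 W
I = P_in / (V·cosφ) = 4019 / (120 × 0.787) = 42.6 A

42.6 A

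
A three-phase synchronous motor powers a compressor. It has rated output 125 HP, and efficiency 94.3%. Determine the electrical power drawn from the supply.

98.9 kW

P_out = 125 × 746 = 93250 W
P_in = P_out/η = 93250/0.943 = 98887 W = 98.9 kW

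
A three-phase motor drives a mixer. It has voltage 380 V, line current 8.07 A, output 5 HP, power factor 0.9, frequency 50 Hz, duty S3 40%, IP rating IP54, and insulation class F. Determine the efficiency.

78.0 %

P_out = 5 × 746 = 3730 W
P_in = √3·V_L·I_L·cosφ = 1.732 × 380 × 8.07 × 0.9 = 4780 W
η = P_out / P_in = 3730 / 4780 = 0.780 = 78.0%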